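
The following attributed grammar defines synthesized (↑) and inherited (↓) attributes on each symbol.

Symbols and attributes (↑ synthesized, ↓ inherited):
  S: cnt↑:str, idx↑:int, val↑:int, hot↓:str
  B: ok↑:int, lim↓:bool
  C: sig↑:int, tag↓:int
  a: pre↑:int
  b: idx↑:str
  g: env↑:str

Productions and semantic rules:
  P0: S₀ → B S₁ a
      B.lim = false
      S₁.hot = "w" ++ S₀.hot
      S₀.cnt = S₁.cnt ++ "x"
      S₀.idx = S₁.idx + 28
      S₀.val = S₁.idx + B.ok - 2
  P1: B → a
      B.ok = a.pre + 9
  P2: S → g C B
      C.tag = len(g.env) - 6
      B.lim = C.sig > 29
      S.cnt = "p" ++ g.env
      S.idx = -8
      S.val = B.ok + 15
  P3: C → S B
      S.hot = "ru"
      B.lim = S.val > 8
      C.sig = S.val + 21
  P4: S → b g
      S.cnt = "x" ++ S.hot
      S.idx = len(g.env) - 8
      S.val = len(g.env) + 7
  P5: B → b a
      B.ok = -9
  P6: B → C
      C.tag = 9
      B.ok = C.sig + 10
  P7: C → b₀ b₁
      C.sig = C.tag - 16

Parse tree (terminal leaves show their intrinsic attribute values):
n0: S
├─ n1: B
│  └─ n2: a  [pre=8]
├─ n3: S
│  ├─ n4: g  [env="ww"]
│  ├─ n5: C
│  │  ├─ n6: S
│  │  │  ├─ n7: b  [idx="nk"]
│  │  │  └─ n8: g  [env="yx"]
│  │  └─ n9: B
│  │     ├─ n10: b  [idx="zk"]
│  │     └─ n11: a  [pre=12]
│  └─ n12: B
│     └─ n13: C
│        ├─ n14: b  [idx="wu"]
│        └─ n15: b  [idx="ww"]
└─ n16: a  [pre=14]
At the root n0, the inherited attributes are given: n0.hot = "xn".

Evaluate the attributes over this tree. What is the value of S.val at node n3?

1. n0.hot = "xn"  [given at root]
2. n1.lim = false  [false]
3. n2.pre = 8  [terminal]
4. n1.ok = 17  [a.pre + 9]
5. n3.hot = "wxn"  ["w" ++ S₀.hot]
6. n4.env = "ww"  [terminal]
7. n5.tag = -4  [len(g.env) - 6]
8. n6.hot = "ru"  ["ru"]
9. n7.idx = "nk"  [terminal]
10. n8.env = "yx"  [terminal]
11. n6.cnt = "xru"  ["x" ++ S.hot]
12. n6.idx = -6  [len(g.env) - 8]
13. n6.val = 9  [len(g.env) + 7]
14. n9.lim = true  [S.val > 8]
15. n10.idx = "zk"  [terminal]
16. n11.pre = 12  [terminal]
17. n9.ok = -9  [-9]
18. n5.sig = 30  [S.val + 21]
19. n12.lim = true  [C.sig > 29]
20. n13.tag = 9  [9]
21. n14.idx = "wu"  [terminal]
22. n15.idx = "ww"  [terminal]
23. n13.sig = -7  [C.tag - 16]
24. n12.ok = 3  [C.sig + 10]
25. n3.cnt = "pww"  ["p" ++ g.env]
26. n3.idx = -8  [-8]
27. n3.val = 18  [B.ok + 15]
28. n16.pre = 14  [terminal]
29. n0.cnt = "pwwx"  [S₁.cnt ++ "x"]
30. n0.idx = 20  [S₁.idx + 28]
31. n0.val = 7  [S₁.idx + B.ok - 2]

18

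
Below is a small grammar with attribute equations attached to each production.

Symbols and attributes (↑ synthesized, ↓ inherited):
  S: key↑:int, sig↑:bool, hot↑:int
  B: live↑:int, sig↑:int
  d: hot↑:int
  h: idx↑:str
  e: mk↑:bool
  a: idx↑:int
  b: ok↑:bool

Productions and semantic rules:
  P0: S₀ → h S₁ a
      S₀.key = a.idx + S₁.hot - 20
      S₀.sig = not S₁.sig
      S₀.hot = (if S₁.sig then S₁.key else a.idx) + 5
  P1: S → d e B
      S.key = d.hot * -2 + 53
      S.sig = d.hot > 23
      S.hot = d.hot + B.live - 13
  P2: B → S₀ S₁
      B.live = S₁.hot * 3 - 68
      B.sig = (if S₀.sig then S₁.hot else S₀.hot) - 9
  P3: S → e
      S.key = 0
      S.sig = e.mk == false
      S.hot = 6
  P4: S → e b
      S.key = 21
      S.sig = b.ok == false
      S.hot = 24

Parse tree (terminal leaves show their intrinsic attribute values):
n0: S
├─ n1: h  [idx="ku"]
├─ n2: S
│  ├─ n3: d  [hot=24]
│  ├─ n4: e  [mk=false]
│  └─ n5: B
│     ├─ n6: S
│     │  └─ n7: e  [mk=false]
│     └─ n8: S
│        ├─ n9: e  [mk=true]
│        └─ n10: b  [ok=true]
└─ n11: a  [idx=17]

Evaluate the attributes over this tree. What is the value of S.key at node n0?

1. n1.idx = "ku"  [terminal]
2. n3.hot = 24  [terminal]
3. n4.mk = false  [terminal]
4. n7.mk = false  [terminal]
5. n6.key = 0  [0]
6. n6.sig = true  [e.mk == false]
7. n6.hot = 6  [6]
8. n9.mk = true  [terminal]
9. n10.ok = true  [terminal]
10. n8.key = 21  [21]
11. n8.sig = false  [b.ok == false]
12. n8.hot = 24  [24]
13. n5.live = 4  [S₁.hot * 3 - 68]
14. n5.sig = 15  [(if S₀.sig then S₁.hot else S₀.hot) - 9]
15. n2.key = 5  [d.hot * -2 + 53]
16. n2.sig = true  [d.hot > 23]
17. n2.hot = 15  [d.hot + B.live - 13]
18. n11.idx = 17  [terminal]
19. n0.key = 12  [a.idx + S₁.hot - 20]
20. n0.sig = false  [not S₁.sig]
21. n0.hot = 10  [(if S₁.sig then S₁.key else a.idx) + 5]

12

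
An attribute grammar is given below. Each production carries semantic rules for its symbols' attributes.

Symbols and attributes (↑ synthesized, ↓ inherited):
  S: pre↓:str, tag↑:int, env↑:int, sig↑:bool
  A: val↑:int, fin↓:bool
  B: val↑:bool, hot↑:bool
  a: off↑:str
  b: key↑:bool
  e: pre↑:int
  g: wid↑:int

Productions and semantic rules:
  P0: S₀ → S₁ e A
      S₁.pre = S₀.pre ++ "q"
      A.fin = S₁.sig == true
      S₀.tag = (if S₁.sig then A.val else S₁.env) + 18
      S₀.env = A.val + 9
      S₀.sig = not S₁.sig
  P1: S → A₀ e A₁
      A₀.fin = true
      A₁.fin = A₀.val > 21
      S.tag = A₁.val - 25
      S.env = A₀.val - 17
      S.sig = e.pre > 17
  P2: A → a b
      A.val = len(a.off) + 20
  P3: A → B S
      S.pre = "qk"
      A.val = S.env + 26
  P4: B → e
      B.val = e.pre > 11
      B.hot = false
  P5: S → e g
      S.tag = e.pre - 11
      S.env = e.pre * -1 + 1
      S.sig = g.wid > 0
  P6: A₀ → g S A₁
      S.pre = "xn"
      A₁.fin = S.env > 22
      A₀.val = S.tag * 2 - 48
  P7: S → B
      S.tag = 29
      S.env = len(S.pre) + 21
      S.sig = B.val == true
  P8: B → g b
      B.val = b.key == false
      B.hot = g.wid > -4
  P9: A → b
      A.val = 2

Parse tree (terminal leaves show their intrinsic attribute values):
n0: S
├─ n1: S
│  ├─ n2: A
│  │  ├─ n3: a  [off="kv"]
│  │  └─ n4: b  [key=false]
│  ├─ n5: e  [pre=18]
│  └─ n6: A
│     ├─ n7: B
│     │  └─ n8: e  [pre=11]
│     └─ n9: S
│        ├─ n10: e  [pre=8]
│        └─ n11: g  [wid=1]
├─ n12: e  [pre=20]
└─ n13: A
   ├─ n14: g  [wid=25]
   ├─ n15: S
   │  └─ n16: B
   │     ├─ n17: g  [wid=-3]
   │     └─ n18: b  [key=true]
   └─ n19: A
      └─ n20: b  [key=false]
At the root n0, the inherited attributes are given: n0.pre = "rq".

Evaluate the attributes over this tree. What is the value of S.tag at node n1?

1. n0.pre = "rq"  [given at root]
2. n1.pre = "rqq"  [S₀.pre ++ "q"]
3. n2.fin = true  [true]
4. n3.off = "kv"  [terminal]
5. n4.key = false  [terminal]
6. n2.val = 22  [len(a.off) + 20]
7. n5.pre = 18  [terminal]
8. n6.fin = true  [A₀.val > 21]
9. n8.pre = 11  [terminal]
10. n7.val = false  [e.pre > 11]
11. n7.hot = false  [false]
12. n9.pre = "qk"  ["qk"]
13. n10.pre = 8  [terminal]
14. n11.wid = 1  [terminal]
15. n9.tag = -3  [e.pre - 11]
16. n9.env = -7  [e.pre * -1 + 1]
17. n9.sig = true  [g.wid > 0]
18. n6.val = 19  [S.env + 26]
19. n1.tag = -6  [A₁.val - 25]
20. n1.env = 5  [A₀.val - 17]
21. n1.sig = true  [e.pre > 17]
22. n12.pre = 20  [terminal]
23. n13.fin = true  [S₁.sig == true]
24. n14.wid = 25  [terminal]
25. n15.pre = "xn"  ["xn"]
26. n17.wid = -3  [terminal]
27. n18.key = true  [terminal]
28. n16.val = false  [b.key == false]
29. n16.hot = true  [g.wid > -4]
30. n15.tag = 29  [29]
31. n15.env = 23  [len(S.pre) + 21]
32. n15.sig = false  [B.val == true]
33. n19.fin = true  [S.env > 22]
34. n20.key = false  [terminal]
35. n19.val = 2  [2]
36. n13.val = 10  [S.tag * 2 - 48]
37. n0.tag = 28  [(if S₁.sig then A.val else S₁.env) + 18]
38. n0.env = 19  [A.val + 9]
39. n0.sig = false  [not S₁.sig]

-6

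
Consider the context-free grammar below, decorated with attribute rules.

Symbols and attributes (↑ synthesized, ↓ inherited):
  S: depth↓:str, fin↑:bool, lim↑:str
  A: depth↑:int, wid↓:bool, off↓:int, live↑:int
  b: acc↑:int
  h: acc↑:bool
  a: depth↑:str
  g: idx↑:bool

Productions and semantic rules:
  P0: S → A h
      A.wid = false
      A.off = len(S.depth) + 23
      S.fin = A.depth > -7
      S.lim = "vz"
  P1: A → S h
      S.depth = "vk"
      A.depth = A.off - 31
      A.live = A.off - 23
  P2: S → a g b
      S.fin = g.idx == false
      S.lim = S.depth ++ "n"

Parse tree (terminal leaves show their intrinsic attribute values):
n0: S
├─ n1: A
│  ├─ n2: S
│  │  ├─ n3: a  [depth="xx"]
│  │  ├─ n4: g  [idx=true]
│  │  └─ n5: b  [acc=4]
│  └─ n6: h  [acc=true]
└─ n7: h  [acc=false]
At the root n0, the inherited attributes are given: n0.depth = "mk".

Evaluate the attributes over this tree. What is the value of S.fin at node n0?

true

1. n0.depth = "mk"  [given at root]
2. n1.wid = false  [false]
3. n1.off = 25  [len(S.depth) + 23]
4. n2.depth = "vk"  ["vk"]
5. n3.depth = "xx"  [terminal]
6. n4.idx = true  [terminal]
7. n5.acc = 4  [terminal]
8. n2.fin = false  [g.idx == false]
9. n2.lim = "vkn"  [S.depth ++ "n"]
10. n6.acc = true  [terminal]
11. n1.depth = -6  [A.off - 31]
12. n1.live = 2  [A.off - 23]
13. n7.acc = false  [terminal]
14. n0.fin = true  [A.depth > -7]
15. n0.lim = "vz"  ["vz"]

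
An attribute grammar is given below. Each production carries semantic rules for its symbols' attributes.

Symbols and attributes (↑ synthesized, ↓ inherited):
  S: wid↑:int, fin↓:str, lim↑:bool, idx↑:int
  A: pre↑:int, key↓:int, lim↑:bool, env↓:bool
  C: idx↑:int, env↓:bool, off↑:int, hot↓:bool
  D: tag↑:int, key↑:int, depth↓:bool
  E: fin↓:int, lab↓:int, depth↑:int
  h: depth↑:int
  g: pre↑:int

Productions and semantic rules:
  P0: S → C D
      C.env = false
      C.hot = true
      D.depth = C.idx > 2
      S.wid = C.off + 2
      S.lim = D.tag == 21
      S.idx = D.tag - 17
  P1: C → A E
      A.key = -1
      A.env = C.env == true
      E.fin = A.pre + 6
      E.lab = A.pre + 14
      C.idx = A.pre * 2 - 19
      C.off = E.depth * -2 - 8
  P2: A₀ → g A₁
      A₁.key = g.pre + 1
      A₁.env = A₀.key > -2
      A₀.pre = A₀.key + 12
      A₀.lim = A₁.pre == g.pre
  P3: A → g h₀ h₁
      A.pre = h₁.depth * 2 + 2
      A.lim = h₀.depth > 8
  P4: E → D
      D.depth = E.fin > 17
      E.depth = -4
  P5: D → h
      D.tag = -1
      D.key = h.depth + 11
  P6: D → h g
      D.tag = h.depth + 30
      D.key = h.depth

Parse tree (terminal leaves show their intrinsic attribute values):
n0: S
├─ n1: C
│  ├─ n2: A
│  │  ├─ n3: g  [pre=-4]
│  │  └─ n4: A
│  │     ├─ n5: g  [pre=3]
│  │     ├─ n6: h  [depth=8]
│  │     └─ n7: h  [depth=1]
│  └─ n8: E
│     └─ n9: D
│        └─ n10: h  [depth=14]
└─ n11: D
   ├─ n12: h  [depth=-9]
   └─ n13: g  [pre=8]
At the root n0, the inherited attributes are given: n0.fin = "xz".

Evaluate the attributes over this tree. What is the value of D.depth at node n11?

1. n0.fin = "xz"  [given at root]
2. n1.env = false  [false]
3. n1.hot = true  [true]
4. n2.key = -1  [-1]
5. n2.env = false  [C.env == true]
6. n3.pre = -4  [terminal]
7. n4.key = -3  [g.pre + 1]
8. n4.env = true  [A₀.key > -2]
9. n5.pre = 3  [terminal]
10. n6.depth = 8  [terminal]
11. n7.depth = 1  [terminal]
12. n4.pre = 4  [h₁.depth * 2 + 2]
13. n4.lim = false  [h₀.depth > 8]
14. n2.pre = 11  [A₀.key + 12]
15. n2.lim = false  [A₁.pre == g.pre]
16. n8.fin = 17  [A.pre + 6]
17. n8.lab = 25  [A.pre + 14]
18. n9.depth = false  [E.fin > 17]
19. n10.depth = 14  [terminal]
20. n9.tag = -1  [-1]
21. n9.key = 25  [h.depth + 11]
22. n8.depth = -4  [-4]
23. n1.idx = 3  [A.pre * 2 - 19]
24. n1.off = 0  [E.depth * -2 - 8]
25. n11.depth = true  [C.idx > 2]
26. n12.depth = -9  [terminal]
27. n13.pre = 8  [terminal]
28. n11.tag = 21  [h.depth + 30]
29. n11.key = -9  [h.depth]
30. n0.wid = 2  [C.off + 2]
31. n0.lim = true  [D.tag == 21]
32. n0.idx = 4  [D.tag - 17]

true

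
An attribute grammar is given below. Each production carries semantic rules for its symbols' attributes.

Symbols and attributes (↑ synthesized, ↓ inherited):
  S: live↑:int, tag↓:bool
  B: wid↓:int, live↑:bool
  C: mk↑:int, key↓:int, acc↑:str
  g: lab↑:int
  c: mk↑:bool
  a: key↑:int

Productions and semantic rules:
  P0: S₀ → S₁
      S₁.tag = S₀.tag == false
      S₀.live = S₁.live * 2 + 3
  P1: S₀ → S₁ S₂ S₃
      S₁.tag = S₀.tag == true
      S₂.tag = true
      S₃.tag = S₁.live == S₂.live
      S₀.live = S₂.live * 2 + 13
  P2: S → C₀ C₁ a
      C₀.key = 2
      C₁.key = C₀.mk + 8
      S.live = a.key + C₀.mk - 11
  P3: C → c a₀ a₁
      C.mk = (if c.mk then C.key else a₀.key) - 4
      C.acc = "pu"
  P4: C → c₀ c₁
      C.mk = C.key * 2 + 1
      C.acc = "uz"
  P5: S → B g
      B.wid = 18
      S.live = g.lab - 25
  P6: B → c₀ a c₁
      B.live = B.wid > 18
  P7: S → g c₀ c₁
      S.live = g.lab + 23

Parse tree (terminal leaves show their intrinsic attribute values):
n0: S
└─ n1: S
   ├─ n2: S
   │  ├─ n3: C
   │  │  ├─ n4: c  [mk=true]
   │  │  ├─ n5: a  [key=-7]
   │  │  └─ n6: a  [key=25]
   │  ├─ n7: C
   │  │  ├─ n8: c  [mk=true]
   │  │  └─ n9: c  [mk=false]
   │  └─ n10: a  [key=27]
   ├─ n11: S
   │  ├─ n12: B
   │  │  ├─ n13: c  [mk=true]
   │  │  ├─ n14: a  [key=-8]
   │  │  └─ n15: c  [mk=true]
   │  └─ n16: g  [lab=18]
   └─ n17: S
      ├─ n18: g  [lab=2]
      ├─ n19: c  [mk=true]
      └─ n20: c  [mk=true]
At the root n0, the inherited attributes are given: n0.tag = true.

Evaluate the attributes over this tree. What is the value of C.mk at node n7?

13

1. n0.tag = true  [given at root]
2. n1.tag = false  [S₀.tag == false]
3. n2.tag = false  [S₀.tag == true]
4. n3.key = 2  [2]
5. n4.mk = true  [terminal]
6. n5.key = -7  [terminal]
7. n6.key = 25  [terminal]
8. n3.mk = -2  [(if c.mk then C.key else a₀.key) - 4]
9. n3.acc = "pu"  ["pu"]
10. n7.key = 6  [C₀.mk + 8]
11. n8.mk = true  [terminal]
12. n9.mk = false  [terminal]
13. n7.mk = 13  [C.key * 2 + 1]
14. n7.acc = "uz"  ["uz"]
15. n10.key = 27  [terminal]
16. n2.live = 14  [a.key + C₀.mk - 11]
17. n11.tag = true  [true]
18. n12.wid = 18  [18]
19. n13.mk = true  [terminal]
20. n14.key = -8  [terminal]
21. n15.mk = true  [terminal]
22. n12.live = false  [B.wid > 18]
23. n16.lab = 18  [terminal]
24. n11.live = -7  [g.lab - 25]
25. n17.tag = false  [S₁.live == S₂.live]
26. n18.lab = 2  [terminal]
27. n19.mk = true  [terminal]
28. n20.mk = true  [terminal]
29. n17.live = 25  [g.lab + 23]
30. n1.live = -1  [S₂.live * 2 + 13]
31. n0.live = 1  [S₁.live * 2 + 3]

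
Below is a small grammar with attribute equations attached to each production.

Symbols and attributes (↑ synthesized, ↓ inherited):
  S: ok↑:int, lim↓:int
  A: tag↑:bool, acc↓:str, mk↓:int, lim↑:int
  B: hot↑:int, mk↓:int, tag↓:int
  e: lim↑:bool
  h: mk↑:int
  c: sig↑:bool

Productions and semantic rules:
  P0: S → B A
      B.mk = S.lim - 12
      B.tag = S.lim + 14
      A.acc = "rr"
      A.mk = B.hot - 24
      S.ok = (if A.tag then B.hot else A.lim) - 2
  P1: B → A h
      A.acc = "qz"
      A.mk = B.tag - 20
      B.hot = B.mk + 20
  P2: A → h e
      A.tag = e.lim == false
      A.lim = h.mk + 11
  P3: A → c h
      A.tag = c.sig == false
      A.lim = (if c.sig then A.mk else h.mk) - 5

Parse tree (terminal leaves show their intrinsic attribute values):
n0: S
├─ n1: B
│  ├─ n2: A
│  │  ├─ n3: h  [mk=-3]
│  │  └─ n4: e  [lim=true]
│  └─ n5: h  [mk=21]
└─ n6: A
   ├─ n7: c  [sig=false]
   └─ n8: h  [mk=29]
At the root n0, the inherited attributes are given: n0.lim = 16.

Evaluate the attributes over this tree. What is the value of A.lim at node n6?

1. n0.lim = 16  [given at root]
2. n1.mk = 4  [S.lim - 12]
3. n1.tag = 30  [S.lim + 14]
4. n2.acc = "qz"  ["qz"]
5. n2.mk = 10  [B.tag - 20]
6. n3.mk = -3  [terminal]
7. n4.lim = true  [terminal]
8. n2.tag = false  [e.lim == false]
9. n2.lim = 8  [h.mk + 11]
10. n5.mk = 21  [terminal]
11. n1.hot = 24  [B.mk + 20]
12. n6.acc = "rr"  ["rr"]
13. n6.mk = 0  [B.hot - 24]
14. n7.sig = false  [terminal]
15. n8.mk = 29  [terminal]
16. n6.tag = true  [c.sig == false]
17. n6.lim = 24  [(if c.sig then A.mk else h.mk) - 5]
18. n0.ok = 22  [(if A.tag then B.hot else A.lim) - 2]

24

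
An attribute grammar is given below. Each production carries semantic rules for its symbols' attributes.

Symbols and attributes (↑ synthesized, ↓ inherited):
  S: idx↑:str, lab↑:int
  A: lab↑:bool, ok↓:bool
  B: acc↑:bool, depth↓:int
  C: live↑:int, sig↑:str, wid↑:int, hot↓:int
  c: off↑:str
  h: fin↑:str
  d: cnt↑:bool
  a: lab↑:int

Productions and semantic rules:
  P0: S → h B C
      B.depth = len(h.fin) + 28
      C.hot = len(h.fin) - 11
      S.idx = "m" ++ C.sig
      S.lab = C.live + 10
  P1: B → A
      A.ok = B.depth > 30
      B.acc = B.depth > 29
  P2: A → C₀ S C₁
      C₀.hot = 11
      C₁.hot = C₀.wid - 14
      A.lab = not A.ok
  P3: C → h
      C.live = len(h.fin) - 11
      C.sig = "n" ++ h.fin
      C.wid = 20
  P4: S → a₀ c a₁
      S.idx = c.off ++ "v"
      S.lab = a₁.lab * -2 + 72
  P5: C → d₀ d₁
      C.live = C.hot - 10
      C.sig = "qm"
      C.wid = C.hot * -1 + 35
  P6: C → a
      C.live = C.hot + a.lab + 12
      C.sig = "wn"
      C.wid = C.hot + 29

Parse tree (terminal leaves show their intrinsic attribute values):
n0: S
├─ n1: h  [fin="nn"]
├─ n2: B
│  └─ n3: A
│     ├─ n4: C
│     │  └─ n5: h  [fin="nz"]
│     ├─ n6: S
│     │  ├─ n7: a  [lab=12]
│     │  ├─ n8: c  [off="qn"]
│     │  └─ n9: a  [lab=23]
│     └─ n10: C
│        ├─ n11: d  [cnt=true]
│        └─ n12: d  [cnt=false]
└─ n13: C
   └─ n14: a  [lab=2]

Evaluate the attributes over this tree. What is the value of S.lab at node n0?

1. n1.fin = "nn"  [terminal]
2. n2.depth = 30  [len(h.fin) + 28]
3. n3.ok = false  [B.depth > 30]
4. n4.hot = 11  [11]
5. n5.fin = "nz"  [terminal]
6. n4.live = -9  [len(h.fin) - 11]
7. n4.sig = "nnz"  ["n" ++ h.fin]
8. n4.wid = 20  [20]
9. n7.lab = 12  [terminal]
10. n8.off = "qn"  [terminal]
11. n9.lab = 23  [terminal]
12. n6.idx = "qnv"  [c.off ++ "v"]
13. n6.lab = 26  [a₁.lab * -2 + 72]
14. n10.hot = 6  [C₀.wid - 14]
15. n11.cnt = true  [terminal]
16. n12.cnt = false  [terminal]
17. n10.live = -4  [C.hot - 10]
18. n10.sig = "qm"  ["qm"]
19. n10.wid = 29  [C.hot * -1 + 35]
20. n3.lab = true  [not A.ok]
21. n2.acc = true  [B.depth > 29]
22. n13.hot = -9  [len(h.fin) - 11]
23. n14.lab = 2  [terminal]
24. n13.live = 5  [C.hot + a.lab + 12]
25. n13.sig = "wn"  ["wn"]
26. n13.wid = 20  [C.hot + 29]
27. n0.idx = "mwn"  ["m" ++ C.sig]
28. n0.lab = 15  [C.live + 10]

15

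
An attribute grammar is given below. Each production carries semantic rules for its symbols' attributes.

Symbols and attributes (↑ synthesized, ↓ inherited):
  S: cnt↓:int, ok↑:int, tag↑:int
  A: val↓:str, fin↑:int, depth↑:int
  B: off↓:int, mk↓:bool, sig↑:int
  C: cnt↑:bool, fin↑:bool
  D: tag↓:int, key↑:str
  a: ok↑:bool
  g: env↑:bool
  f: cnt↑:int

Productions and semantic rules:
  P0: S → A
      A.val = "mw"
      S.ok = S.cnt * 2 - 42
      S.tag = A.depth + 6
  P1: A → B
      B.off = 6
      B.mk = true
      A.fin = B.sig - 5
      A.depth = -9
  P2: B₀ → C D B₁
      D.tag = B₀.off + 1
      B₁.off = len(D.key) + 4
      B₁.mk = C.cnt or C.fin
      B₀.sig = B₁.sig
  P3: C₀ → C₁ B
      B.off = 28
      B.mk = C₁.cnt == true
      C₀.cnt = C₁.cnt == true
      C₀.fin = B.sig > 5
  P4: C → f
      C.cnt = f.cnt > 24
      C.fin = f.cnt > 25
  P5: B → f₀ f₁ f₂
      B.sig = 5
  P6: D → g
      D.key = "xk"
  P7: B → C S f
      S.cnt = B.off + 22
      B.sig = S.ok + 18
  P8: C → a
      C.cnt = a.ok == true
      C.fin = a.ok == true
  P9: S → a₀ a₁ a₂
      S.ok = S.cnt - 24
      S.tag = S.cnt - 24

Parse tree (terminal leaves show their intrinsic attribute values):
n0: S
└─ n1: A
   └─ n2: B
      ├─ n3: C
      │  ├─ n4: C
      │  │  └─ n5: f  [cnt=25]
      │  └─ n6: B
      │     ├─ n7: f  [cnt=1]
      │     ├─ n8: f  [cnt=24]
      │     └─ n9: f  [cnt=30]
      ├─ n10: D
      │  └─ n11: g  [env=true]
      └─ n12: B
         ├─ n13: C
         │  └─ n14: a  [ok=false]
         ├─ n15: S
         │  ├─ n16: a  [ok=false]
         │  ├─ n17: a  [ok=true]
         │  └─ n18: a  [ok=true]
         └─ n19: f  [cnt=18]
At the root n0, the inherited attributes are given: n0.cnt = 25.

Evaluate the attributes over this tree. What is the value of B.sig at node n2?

22

1. n0.cnt = 25  [given at root]
2. n1.val = "mw"  ["mw"]
3. n2.off = 6  [6]
4. n2.mk = true  [true]
5. n5.cnt = 25  [terminal]
6. n4.cnt = true  [f.cnt > 24]
7. n4.fin = false  [f.cnt > 25]
8. n6.off = 28  [28]
9. n6.mk = true  [C₁.cnt == true]
10. n7.cnt = 1  [terminal]
11. n8.cnt = 24  [terminal]
12. n9.cnt = 30  [terminal]
13. n6.sig = 5  [5]
14. n3.cnt = true  [C₁.cnt == true]
15. n3.fin = false  [B.sig > 5]
16. n10.tag = 7  [B₀.off + 1]
17. n11.env = true  [terminal]
18. n10.key = "xk"  ["xk"]
19. n12.off = 6  [len(D.key) + 4]
20. n12.mk = true  [C.cnt or C.fin]
21. n14.ok = false  [terminal]
22. n13.cnt = false  [a.ok == true]
23. n13.fin = false  [a.ok == true]
24. n15.cnt = 28  [B.off + 22]
25. n16.ok = false  [terminal]
26. n17.ok = true  [terminal]
27. n18.ok = true  [terminal]
28. n15.ok = 4  [S.cnt - 24]
29. n15.tag = 4  [S.cnt - 24]
30. n19.cnt = 18  [terminal]
31. n12.sig = 22  [S.ok + 18]
32. n2.sig = 22  [B₁.sig]
33. n1.fin = 17  [B.sig - 5]
34. n1.depth = -9  [-9]
35. n0.ok = 8  [S.cnt * 2 - 42]
36. n0.tag = -3  [A.depth + 6]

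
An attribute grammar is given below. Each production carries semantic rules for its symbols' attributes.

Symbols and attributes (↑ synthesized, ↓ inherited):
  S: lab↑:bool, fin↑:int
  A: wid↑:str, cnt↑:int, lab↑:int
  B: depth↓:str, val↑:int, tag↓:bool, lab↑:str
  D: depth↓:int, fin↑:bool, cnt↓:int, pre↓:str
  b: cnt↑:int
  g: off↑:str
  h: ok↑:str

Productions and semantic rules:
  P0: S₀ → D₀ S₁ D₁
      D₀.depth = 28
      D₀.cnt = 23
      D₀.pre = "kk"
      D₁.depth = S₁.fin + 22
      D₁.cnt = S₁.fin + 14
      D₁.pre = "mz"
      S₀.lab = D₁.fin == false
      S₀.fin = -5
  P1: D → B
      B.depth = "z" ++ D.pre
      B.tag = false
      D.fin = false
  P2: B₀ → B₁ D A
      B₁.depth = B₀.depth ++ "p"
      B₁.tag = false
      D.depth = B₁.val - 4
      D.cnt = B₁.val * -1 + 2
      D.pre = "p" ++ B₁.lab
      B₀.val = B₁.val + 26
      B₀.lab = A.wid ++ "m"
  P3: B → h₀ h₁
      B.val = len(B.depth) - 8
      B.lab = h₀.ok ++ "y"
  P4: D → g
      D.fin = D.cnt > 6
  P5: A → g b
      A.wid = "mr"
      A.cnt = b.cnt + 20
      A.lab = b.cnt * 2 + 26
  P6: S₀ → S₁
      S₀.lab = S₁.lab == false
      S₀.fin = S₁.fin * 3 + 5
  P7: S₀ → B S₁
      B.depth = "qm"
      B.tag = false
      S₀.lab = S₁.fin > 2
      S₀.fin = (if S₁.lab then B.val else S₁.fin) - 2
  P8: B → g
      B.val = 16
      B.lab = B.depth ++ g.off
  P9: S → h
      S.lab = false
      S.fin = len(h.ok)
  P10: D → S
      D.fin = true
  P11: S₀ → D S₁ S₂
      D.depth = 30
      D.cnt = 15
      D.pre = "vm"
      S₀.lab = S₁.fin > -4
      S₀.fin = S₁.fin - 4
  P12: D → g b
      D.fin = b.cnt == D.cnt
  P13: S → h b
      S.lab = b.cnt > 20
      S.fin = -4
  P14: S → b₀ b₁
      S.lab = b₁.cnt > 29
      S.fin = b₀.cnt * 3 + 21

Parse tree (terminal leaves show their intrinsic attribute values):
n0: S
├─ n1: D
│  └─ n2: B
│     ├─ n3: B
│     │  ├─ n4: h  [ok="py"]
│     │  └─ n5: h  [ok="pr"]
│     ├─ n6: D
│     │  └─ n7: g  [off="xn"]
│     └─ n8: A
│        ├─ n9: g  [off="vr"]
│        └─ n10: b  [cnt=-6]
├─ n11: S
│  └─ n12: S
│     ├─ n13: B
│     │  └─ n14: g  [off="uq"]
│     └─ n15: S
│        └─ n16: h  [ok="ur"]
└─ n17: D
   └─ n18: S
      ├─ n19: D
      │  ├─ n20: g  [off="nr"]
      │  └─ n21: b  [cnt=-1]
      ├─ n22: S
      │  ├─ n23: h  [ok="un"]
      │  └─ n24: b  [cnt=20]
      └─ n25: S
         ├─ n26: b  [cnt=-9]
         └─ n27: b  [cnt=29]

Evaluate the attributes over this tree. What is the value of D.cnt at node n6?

1. n1.depth = 28  [28]
2. n1.cnt = 23  [23]
3. n1.pre = "kk"  ["kk"]
4. n2.depth = "zkk"  ["z" ++ D.pre]
5. n2.tag = false  [false]
6. n3.depth = "zkkp"  [B₀.depth ++ "p"]
7. n3.tag = false  [false]
8. n4.ok = "py"  [terminal]
9. n5.ok = "pr"  [terminal]
10. n3.val = -4  [len(B.depth) - 8]
11. n3.lab = "pyy"  [h₀.ok ++ "y"]
12. n6.depth = -8  [B₁.val - 4]
13. n6.cnt = 6  [B₁.val * -1 + 2]
14. n6.pre = "ppyy"  ["p" ++ B₁.lab]
15. n7.off = "xn"  [terminal]
16. n6.fin = false  [D.cnt > 6]
17. n9.off = "vr"  [terminal]
18. n10.cnt = -6  [terminal]
19. n8.wid = "mr"  ["mr"]
20. n8.cnt = 14  [b.cnt + 20]
21. n8.lab = 14  [b.cnt * 2 + 26]
22. n2.val = 22  [B₁.val + 26]
23. n2.lab = "mrm"  [A.wid ++ "m"]
24. n1.fin = false  [false]
25. n13.depth = "qm"  ["qm"]
26. n13.tag = false  [false]
27. n14.off = "uq"  [terminal]
28. n13.val = 16  [16]
29. n13.lab = "qmuq"  [B.depth ++ g.off]
30. n16.ok = "ur"  [terminal]
31. n15.lab = false  [false]
32. n15.fin = 2  [len(h.ok)]
33. n12.lab = false  [S₁.fin > 2]
34. n12.fin = 0  [(if S₁.lab then B.val else S₁.fin) - 2]
35. n11.lab = true  [S₁.lab == false]
36. n11.fin = 5  [S₁.fin * 3 + 5]
37. n17.depth = 27  [S₁.fin + 22]
38. n17.cnt = 19  [S₁.fin + 14]
39. n17.pre = "mz"  ["mz"]
40. n19.depth = 30  [30]
41. n19.cnt = 15  [15]
42. n19.pre = "vm"  ["vm"]
43. n20.off = "nr"  [terminal]
44. n21.cnt = -1  [terminal]
45. n19.fin = false  [b.cnt == D.cnt]
46. n23.ok = "un"  [terminal]
47. n24.cnt = 20  [terminal]
48. n22.lab = false  [b.cnt > 20]
49. n22.fin = -4  [-4]
50. n26.cnt = -9  [terminal]
51. n27.cnt = 29  [terminal]
52. n25.lab = false  [b₁.cnt > 29]
53. n25.fin = -6  [b₀.cnt * 3 + 21]
54. n18.lab = false  [S₁.fin > -4]
55. n18.fin = -8  [S₁.fin - 4]
56. n17.fin = true  [true]
57. n0.lab = false  [D₁.fin == false]
58. n0.fin = -5  [-5]

6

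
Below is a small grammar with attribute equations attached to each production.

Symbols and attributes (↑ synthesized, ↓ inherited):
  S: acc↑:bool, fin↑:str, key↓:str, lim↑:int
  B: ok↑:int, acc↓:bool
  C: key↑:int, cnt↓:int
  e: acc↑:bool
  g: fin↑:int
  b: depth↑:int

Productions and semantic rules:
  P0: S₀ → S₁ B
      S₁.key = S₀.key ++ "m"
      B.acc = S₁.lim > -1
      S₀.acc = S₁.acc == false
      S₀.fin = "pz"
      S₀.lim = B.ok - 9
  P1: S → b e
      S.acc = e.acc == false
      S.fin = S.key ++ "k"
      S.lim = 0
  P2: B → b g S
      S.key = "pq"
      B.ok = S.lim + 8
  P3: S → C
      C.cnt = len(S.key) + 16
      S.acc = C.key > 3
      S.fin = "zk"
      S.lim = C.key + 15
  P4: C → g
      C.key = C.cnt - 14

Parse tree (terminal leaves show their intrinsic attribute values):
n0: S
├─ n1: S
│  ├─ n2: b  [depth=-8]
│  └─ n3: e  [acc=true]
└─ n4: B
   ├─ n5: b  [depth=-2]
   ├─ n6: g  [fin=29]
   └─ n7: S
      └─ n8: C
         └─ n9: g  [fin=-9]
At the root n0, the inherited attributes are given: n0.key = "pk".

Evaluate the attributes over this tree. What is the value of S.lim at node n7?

1. n0.key = "pk"  [given at root]
2. n1.key = "pkm"  [S₀.key ++ "m"]
3. n2.depth = -8  [terminal]
4. n3.acc = true  [terminal]
5. n1.acc = false  [e.acc == false]
6. n1.fin = "pkmk"  [S.key ++ "k"]
7. n1.lim = 0  [0]
8. n4.acc = true  [S₁.lim > -1]
9. n5.depth = -2  [terminal]
10. n6.fin = 29  [terminal]
11. n7.key = "pq"  ["pq"]
12. n8.cnt = 18  [len(S.key) + 16]
13. n9.fin = -9  [terminal]
14. n8.key = 4  [C.cnt - 14]
15. n7.acc = true  [C.key > 3]
16. n7.fin = "zk"  ["zk"]
17. n7.lim = 19  [C.key + 15]
18. n4.ok = 27  [S.lim + 8]
19. n0.acc = true  [S₁.acc == false]
20. n0.fin = "pz"  ["pz"]
21. n0.lim = 18  [B.ok - 9]

19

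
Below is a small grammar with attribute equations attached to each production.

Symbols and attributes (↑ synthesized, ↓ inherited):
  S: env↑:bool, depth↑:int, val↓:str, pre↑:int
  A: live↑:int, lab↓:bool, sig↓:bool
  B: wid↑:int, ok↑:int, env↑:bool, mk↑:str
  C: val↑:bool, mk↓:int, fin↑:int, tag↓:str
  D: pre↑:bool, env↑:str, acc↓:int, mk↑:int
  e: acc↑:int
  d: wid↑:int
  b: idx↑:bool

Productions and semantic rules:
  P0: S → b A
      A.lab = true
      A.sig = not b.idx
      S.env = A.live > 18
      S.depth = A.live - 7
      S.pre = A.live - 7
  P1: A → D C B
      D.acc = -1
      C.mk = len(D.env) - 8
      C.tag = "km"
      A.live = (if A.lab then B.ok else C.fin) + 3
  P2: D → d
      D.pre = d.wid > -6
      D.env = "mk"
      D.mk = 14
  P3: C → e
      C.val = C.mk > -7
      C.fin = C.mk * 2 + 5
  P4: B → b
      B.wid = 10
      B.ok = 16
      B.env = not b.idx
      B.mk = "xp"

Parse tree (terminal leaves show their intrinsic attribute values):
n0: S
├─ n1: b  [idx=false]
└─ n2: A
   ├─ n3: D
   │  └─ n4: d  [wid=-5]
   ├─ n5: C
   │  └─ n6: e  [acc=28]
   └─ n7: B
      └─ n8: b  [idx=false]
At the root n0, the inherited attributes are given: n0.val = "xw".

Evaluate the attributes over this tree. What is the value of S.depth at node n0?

1. n0.val = "xw"  [given at root]
2. n1.idx = false  [terminal]
3. n2.lab = true  [true]
4. n2.sig = true  [not b.idx]
5. n3.acc = -1  [-1]
6. n4.wid = -5  [terminal]
7. n3.pre = true  [d.wid > -6]
8. n3.env = "mk"  ["mk"]
9. n3.mk = 14  [14]
10. n5.mk = -6  [len(D.env) - 8]
11. n5.tag = "km"  ["km"]
12. n6.acc = 28  [terminal]
13. n5.val = true  [C.mk > -7]
14. n5.fin = -7  [C.mk * 2 + 5]
15. n8.idx = false  [terminal]
16. n7.wid = 10  [10]
17. n7.ok = 16  [16]
18. n7.env = true  [not b.idx]
19. n7.mk = "xp"  ["xp"]
20. n2.live = 19  [(if A.lab then B.ok else C.fin) + 3]
21. n0.env = true  [A.live > 18]
22. n0.depth = 12  [A.live - 7]
23. n0.pre = 12  [A.live - 7]

12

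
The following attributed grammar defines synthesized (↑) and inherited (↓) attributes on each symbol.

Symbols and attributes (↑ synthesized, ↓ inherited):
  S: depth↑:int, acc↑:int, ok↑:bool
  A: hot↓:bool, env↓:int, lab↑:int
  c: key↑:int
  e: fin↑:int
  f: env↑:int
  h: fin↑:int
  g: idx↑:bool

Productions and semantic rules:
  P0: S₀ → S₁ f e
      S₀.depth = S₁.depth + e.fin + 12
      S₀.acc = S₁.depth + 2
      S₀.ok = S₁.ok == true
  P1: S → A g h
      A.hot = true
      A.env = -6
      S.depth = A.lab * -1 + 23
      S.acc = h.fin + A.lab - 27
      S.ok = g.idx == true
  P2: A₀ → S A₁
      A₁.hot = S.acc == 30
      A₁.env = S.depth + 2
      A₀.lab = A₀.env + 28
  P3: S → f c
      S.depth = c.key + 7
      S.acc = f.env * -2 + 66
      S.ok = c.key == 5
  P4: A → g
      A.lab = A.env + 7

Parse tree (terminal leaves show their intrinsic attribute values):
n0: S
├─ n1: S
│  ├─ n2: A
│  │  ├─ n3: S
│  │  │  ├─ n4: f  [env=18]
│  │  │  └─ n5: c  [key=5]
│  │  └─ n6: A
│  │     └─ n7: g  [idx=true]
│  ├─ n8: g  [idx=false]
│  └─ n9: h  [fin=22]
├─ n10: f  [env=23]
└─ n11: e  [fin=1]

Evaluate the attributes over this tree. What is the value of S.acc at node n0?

3

1. n2.hot = true  [true]
2. n2.env = -6  [-6]
3. n4.env = 18  [terminal]
4. n5.key = 5  [terminal]
5. n3.depth = 12  [c.key + 7]
6. n3.acc = 30  [f.env * -2 + 66]
7. n3.ok = true  [c.key == 5]
8. n6.hot = true  [S.acc == 30]
9. n6.env = 14  [S.depth + 2]
10. n7.idx = true  [terminal]
11. n6.lab = 21  [A.env + 7]
12. n2.lab = 22  [A₀.env + 28]
13. n8.idx = false  [terminal]
14. n9.fin = 22  [terminal]
15. n1.depth = 1  [A.lab * -1 + 23]
16. n1.acc = 17  [h.fin + A.lab - 27]
17. n1.ok = false  [g.idx == true]
18. n10.env = 23  [terminal]
19. n11.fin = 1  [terminal]
20. n0.depth = 14  [S₁.depth + e.fin + 12]
21. n0.acc = 3  [S₁.depth + 2]
22. n0.ok = false  [S₁.ok == true]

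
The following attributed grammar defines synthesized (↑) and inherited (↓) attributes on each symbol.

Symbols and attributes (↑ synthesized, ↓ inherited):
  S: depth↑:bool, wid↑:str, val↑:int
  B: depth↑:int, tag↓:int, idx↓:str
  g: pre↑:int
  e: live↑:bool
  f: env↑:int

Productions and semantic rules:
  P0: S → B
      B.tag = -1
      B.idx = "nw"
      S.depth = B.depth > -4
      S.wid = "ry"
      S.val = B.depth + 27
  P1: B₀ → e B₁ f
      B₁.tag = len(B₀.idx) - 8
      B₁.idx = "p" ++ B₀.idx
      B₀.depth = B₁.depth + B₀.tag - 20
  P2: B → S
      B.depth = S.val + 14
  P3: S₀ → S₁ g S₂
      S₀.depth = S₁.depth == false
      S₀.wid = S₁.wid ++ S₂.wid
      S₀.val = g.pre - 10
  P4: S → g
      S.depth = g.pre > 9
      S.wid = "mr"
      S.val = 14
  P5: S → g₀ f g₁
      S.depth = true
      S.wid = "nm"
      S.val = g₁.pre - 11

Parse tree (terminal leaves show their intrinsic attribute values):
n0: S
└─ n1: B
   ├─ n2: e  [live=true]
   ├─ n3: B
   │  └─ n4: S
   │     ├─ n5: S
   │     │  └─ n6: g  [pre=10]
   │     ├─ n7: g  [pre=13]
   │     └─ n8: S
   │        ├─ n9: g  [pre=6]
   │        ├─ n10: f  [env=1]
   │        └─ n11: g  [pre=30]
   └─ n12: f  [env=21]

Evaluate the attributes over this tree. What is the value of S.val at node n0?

23

1. n1.tag = -1  [-1]
2. n1.idx = "nw"  ["nw"]
3. n2.live = true  [terminal]
4. n3.tag = -6  [len(B₀.idx) - 8]
5. n3.idx = "pnw"  ["p" ++ B₀.idx]
6. n6.pre = 10  [terminal]
7. n5.depth = true  [g.pre > 9]
8. n5.wid = "mr"  ["mr"]
9. n5.val = 14  [14]
10. n7.pre = 13  [terminal]
11. n9.pre = 6  [terminal]
12. n10.env = 1  [terminal]
13. n11.pre = 30  [terminal]
14. n8.depth = true  [true]
15. n8.wid = "nm"  ["nm"]
16. n8.val = 19  [g₁.pre - 11]
17. n4.depth = false  [S₁.depth == false]
18. n4.wid = "mrnm"  [S₁.wid ++ S₂.wid]
19. n4.val = 3  [g.pre - 10]
20. n3.depth = 17  [S.val + 14]
21. n12.env = 21  [terminal]
22. n1.depth = -4  [B₁.depth + B₀.tag - 20]
23. n0.depth = false  [B.depth > -4]
24. n0.wid = "ry"  ["ry"]
25. n0.val = 23  [B.depth + 27]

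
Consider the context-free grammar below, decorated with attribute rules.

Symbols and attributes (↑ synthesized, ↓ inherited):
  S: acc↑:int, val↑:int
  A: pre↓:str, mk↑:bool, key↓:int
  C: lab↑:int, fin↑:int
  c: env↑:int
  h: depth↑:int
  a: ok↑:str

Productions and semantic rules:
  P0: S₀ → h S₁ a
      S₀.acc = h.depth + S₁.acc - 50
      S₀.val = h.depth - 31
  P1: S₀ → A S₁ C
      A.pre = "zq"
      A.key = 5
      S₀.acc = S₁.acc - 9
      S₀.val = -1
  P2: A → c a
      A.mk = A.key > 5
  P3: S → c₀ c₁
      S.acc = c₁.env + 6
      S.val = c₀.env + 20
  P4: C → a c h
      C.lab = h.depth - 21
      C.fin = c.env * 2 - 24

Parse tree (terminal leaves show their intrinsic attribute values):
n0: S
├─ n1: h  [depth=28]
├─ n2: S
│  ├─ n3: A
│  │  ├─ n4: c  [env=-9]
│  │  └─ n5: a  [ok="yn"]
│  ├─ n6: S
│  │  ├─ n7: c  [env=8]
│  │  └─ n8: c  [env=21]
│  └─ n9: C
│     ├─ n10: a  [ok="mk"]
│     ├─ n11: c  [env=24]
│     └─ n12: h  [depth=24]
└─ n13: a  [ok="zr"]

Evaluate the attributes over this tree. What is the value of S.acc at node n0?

1. n1.depth = 28  [terminal]
2. n3.pre = "zq"  ["zq"]
3. n3.key = 5  [5]
4. n4.env = -9  [terminal]
5. n5.ok = "yn"  [terminal]
6. n3.mk = false  [A.key > 5]
7. n7.env = 8  [terminal]
8. n8.env = 21  [terminal]
9. n6.acc = 27  [c₁.env + 6]
10. n6.val = 28  [c₀.env + 20]
11. n10.ok = "mk"  [terminal]
12. n11.env = 24  [terminal]
13. n12.depth = 24  [terminal]
14. n9.lab = 3  [h.depth - 21]
15. n9.fin = 24  [c.env * 2 - 24]
16. n2.acc = 18  [S₁.acc - 9]
17. n2.val = -1  [-1]
18. n13.ok = "zr"  [terminal]
19. n0.acc = -4  [h.depth + S₁.acc - 50]
20. n0.val = -3  [h.depth - 31]

-4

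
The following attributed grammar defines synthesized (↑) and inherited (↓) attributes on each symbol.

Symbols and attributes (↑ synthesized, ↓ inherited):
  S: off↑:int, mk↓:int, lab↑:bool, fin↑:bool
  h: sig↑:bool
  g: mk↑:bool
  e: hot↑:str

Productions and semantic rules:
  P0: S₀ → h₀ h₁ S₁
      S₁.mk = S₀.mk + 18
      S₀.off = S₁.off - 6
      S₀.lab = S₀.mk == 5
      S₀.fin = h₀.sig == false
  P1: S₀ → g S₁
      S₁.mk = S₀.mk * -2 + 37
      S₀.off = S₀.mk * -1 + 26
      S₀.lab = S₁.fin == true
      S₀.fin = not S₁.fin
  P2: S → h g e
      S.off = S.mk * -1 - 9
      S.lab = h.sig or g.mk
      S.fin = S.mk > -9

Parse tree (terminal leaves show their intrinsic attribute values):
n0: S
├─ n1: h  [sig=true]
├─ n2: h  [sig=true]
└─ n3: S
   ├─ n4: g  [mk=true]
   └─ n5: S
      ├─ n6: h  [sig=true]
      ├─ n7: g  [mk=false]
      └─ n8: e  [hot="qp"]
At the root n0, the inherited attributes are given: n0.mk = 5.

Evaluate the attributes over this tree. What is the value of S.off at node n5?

1. n0.mk = 5  [given at root]
2. n1.sig = true  [terminal]
3. n2.sig = true  [terminal]
4. n3.mk = 23  [S₀.mk + 18]
5. n4.mk = true  [terminal]
6. n5.mk = -9  [S₀.mk * -2 + 37]
7. n6.sig = true  [terminal]
8. n7.mk = false  [terminal]
9. n8.hot = "qp"  [terminal]
10. n5.off = 0  [S.mk * -1 - 9]
11. n5.lab = true  [h.sig or g.mk]
12. n5.fin = false  [S.mk > -9]
13. n3.off = 3  [S₀.mk * -1 + 26]
14. n3.lab = false  [S₁.fin == true]
15. n3.fin = true  [not S₁.fin]
16. n0.off = -3  [S₁.off - 6]
17. n0.lab = true  [S₀.mk == 5]
18. n0.fin = false  [h₀.sig == false]

0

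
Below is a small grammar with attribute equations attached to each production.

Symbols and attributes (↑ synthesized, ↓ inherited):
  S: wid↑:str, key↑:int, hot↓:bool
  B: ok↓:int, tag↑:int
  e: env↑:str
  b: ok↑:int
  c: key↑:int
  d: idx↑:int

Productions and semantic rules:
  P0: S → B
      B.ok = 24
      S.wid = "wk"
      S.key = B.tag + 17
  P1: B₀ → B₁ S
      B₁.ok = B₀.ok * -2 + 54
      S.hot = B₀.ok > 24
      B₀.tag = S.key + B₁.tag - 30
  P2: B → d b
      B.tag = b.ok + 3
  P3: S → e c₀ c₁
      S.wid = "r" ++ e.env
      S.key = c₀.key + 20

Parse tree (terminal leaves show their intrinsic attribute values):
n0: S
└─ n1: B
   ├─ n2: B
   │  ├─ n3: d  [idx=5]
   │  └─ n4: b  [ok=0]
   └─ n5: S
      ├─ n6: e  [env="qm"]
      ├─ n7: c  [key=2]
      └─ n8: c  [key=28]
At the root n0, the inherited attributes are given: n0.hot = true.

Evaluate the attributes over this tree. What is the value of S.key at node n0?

1. n0.hot = true  [given at root]
2. n1.ok = 24  [24]
3. n2.ok = 6  [B₀.ok * -2 + 54]
4. n3.idx = 5  [terminal]
5. n4.ok = 0  [terminal]
6. n2.tag = 3  [b.ok + 3]
7. n5.hot = false  [B₀.ok > 24]
8. n6.env = "qm"  [terminal]
9. n7.key = 2  [terminal]
10. n8.key = 28  [terminal]
11. n5.wid = "rqm"  ["r" ++ e.env]
12. n5.key = 22  [c₀.key + 20]
13. n1.tag = -5  [S.key + B₁.tag - 30]
14. n0.wid = "wk"  ["wk"]
15. n0.key = 12  [B.tag + 17]

12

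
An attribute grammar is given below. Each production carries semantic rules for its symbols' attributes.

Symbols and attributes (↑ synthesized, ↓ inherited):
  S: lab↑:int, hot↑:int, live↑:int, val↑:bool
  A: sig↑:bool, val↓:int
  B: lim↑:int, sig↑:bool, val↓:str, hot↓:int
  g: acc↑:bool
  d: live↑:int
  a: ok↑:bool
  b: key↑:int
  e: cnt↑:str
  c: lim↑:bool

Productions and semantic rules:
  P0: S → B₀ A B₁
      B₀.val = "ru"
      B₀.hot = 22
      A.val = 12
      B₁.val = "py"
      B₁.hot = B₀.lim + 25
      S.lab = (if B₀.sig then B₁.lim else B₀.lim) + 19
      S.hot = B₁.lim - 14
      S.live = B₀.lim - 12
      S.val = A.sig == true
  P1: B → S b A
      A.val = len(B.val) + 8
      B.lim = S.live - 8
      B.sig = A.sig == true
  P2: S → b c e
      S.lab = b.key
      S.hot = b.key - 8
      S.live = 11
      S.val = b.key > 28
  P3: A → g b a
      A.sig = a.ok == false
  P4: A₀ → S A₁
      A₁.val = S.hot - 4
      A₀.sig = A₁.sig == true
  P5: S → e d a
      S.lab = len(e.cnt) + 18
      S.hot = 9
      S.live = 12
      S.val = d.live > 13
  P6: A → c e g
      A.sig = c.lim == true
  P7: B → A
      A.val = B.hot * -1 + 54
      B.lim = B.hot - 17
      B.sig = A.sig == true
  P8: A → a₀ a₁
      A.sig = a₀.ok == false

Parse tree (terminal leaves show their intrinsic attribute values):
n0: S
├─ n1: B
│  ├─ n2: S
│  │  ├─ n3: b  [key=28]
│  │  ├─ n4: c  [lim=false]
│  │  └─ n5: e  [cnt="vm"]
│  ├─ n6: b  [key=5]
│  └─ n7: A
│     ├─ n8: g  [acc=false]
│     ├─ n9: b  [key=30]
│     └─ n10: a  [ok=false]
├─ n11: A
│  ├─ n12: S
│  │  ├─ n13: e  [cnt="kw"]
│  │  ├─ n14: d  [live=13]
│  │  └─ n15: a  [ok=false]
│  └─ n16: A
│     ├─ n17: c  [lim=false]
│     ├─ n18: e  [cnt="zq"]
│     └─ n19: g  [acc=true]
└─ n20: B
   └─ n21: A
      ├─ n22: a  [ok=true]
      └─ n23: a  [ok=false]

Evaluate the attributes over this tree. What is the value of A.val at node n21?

26

1. n1.val = "ru"  ["ru"]
2. n1.hot = 22  [22]
3. n3.key = 28  [terminal]
4. n4.lim = false  [terminal]
5. n5.cnt = "vm"  [terminal]
6. n2.lab = 28  [b.key]
7. n2.hot = 20  [b.key - 8]
8. n2.live = 11  [11]
9. n2.val = false  [b.key > 28]
10. n6.key = 5  [terminal]
11. n7.val = 10  [len(B.val) + 8]
12. n8.acc = false  [terminal]
13. n9.key = 30  [terminal]
14. n10.ok = false  [terminal]
15. n7.sig = true  [a.ok == false]
16. n1.lim = 3  [S.live - 8]
17. n1.sig = true  [A.sig == true]
18. n11.val = 12  [12]
19. n13.cnt = "kw"  [terminal]
20. n14.live = 13  [terminal]
21. n15.ok = false  [terminal]
22. n12.lab = 20  [len(e.cnt) + 18]
23. n12.hot = 9  [9]
24. n12.live = 12  [12]
25. n12.val = false  [d.live > 13]
26. n16.val = 5  [S.hot - 4]
27. n17.lim = false  [terminal]
28. n18.cnt = "zq"  [terminal]
29. n19.acc = true  [terminal]
30. n16.sig = false  [c.lim == true]
31. n11.sig = false  [A₁.sig == true]
32. n20.val = "py"  ["py"]
33. n20.hot = 28  [B₀.lim + 25]
34. n21.val = 26  [B.hot * -1 + 54]
35. n22.ok = true  [terminal]
36. n23.ok = false  [terminal]
37. n21.sig = false  [a₀.ok == false]
38. n20.lim = 11  [B.hot - 17]
39. n20.sig = false  [A.sig == true]
40. n0.lab = 30  [(if B₀.sig then B₁.lim else B₀.lim) + 19]
41. n0.hot = -3  [B₁.lim - 14]
42. n0.live = -9  [B₀.lim - 12]
43. n0.val = false  [A.sig == true]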